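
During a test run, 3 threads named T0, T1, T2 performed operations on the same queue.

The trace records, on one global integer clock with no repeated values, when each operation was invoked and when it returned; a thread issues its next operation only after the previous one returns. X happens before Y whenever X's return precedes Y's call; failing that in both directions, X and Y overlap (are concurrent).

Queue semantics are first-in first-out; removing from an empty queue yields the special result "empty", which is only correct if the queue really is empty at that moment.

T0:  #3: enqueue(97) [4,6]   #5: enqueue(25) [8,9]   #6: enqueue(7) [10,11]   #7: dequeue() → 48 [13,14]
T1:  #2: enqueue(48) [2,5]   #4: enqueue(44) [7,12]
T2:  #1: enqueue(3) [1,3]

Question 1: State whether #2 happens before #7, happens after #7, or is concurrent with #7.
before

#2 spans [2,5], #7 spans [13,14]
resp(#2)=5 < inv(#7)=13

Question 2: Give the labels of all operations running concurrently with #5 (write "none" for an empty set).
#4

overlap test against #5 [8,9]: concurrent iff the interval meets 8..9
#1 [1,3]: before
#2 [2,5]: before
#3 [4,6]: before
#4 [7,12]: concurrent
#6 [10,11]: after
#7 [13,14]: after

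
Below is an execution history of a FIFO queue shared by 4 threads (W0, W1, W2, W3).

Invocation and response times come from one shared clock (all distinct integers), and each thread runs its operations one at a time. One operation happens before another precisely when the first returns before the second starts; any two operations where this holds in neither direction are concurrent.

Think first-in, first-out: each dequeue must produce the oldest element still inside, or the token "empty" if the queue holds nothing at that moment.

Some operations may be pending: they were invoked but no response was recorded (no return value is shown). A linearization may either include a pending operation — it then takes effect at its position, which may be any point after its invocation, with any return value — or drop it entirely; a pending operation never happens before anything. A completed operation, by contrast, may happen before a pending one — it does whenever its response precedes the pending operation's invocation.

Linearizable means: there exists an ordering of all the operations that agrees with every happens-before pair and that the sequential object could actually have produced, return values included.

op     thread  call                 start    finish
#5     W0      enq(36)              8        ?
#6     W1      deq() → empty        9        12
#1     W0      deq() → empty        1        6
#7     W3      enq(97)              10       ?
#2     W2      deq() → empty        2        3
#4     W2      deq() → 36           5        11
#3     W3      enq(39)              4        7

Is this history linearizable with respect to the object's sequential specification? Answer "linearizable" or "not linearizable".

not linearizable

prefix check: 1..11 passes, 1..12 fails once #6's time-12 response joins
11 orders of the 5 completed FIFO queue ops respect real time; none is legal
include/drop combinations of the 2 pending operations (#5, #7) were all tried; none helps
take #1, #2, #3, #4, #6 (pending dropped): step 4 already fails, because #4 deq() → 36 cannot occur there
take #1, #2, #3, #6, #4 (pending dropped): step 4 already fails, because #6 deq() → empty cannot occur there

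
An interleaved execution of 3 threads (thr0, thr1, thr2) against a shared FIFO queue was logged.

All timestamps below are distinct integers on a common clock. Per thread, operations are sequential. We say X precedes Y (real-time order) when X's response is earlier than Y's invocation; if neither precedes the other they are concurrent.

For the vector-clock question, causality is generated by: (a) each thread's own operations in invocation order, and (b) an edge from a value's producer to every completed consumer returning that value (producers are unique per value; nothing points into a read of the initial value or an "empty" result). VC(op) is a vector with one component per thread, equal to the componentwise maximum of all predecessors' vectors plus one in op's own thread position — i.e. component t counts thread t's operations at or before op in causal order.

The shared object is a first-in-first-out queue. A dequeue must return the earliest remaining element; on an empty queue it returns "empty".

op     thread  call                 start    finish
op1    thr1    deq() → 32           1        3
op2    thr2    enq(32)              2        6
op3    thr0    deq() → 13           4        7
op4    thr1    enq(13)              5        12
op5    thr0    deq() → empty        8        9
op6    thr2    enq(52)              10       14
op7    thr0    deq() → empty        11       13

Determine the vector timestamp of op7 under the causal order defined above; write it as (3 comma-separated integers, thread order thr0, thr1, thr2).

invoked at 2, op2 has no predecessors; its own thr2 bump gives (0, 0, 1)
merge at op6 (invoked 10): VC(op2)=(0, 0, 1), own-thread bump on thr2 → (0, 0, 2)
merge at op1 (invoked 1): VC(op2)=(0, 0, 1), own-thread bump on thr1 → (0, 1, 1)
merge at op4 (invoked 5): VC(op1)=(0, 1, 1), own-thread bump on thr1 → (0, 2, 1)
merge at op3 (invoked 4): VC(op4)=(0, 2, 1), own-thread bump on thr0 → (1, 2, 1)
merge at op5 (invoked 8): VC(op3)=(1, 2, 1), own-thread bump on thr0 → (2, 2, 1)
merge at op7 (invoked 11): VC(op5)=(2, 2, 1), own-thread bump on thr0 → (3, 2, 1)
target: VC(op7) = (3, 2, 1)

(3, 2, 1)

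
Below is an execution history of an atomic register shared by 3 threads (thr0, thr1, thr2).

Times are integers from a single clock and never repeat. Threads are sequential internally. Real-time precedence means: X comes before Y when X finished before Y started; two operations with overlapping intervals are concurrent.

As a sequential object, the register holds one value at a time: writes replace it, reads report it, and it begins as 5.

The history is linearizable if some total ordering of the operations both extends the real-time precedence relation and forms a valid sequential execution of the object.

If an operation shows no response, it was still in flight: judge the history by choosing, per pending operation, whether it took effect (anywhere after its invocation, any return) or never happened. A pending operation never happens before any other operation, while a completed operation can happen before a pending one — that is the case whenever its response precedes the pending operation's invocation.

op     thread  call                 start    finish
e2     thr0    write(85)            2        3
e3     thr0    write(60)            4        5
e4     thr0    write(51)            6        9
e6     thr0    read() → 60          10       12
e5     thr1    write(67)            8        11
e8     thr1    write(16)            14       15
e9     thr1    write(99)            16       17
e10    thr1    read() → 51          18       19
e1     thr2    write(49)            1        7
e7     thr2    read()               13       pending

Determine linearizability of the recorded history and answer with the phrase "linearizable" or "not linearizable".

not linearizable

cut after 11 events: linearizable; cut after 12 events (e6 responds, time 12): not linearizable
checked exhaustively: 11 real-time-consistent orders of 6 completed operations, zero legal atomic register replays
take e1, e2, e3, e4, e5, e6: step 6 already fails, because e6 read() → 60 cannot occur there
take e1, e2, e3, e4, e6, e5: step 5 already fails, because e6 read() → 60 cannot occur there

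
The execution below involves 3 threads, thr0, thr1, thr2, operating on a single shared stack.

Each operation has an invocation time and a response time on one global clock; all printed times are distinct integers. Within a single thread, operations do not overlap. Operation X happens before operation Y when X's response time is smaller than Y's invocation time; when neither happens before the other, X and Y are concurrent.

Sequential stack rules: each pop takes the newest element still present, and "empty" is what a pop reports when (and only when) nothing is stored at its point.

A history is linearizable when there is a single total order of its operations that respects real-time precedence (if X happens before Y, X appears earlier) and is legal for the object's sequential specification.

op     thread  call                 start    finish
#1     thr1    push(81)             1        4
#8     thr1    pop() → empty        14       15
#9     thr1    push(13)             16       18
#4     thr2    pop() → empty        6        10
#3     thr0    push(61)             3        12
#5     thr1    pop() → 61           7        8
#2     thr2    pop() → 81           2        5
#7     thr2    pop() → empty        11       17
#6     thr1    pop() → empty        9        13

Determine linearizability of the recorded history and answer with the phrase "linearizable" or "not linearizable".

a witness: #1, #2, #3, #5, #4, #6, #7, #8, #9
1. #1 push(81), leaving stack <81>
2. #2 pop() → 81, leaving stack <>
3. #3 push(61), leaving stack <61>
4. #5 pop() → 61, leaving stack <>
5. #4 pop() → empty, leaving stack <>
6. #6 pop() → empty, leaving stack <>
7. #7 pop() → empty, leaving stack <>
8. #8 pop() → empty, leaving stack <>
9. #9 push(13), leaving stack <13>

linearizable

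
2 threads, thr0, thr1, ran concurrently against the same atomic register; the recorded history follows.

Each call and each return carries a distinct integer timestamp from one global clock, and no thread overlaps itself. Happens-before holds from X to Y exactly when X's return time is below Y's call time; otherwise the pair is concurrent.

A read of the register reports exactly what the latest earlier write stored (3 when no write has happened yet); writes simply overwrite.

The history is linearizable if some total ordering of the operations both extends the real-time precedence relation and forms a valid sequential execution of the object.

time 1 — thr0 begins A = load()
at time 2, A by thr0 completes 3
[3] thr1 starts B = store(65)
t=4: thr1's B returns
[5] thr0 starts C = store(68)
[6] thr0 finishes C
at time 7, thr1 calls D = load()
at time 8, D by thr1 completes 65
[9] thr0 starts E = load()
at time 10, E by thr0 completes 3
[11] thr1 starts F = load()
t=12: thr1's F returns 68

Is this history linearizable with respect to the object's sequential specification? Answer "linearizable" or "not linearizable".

not linearizable

through event 7 a valid linearization exists; event 8 (D responding at time 8) ends that
a single order respects real time; the 4 completed atomic register operations fail replay along it
sample order A, B, C, D stalls at step 4 — D load() → 65 has no legal effect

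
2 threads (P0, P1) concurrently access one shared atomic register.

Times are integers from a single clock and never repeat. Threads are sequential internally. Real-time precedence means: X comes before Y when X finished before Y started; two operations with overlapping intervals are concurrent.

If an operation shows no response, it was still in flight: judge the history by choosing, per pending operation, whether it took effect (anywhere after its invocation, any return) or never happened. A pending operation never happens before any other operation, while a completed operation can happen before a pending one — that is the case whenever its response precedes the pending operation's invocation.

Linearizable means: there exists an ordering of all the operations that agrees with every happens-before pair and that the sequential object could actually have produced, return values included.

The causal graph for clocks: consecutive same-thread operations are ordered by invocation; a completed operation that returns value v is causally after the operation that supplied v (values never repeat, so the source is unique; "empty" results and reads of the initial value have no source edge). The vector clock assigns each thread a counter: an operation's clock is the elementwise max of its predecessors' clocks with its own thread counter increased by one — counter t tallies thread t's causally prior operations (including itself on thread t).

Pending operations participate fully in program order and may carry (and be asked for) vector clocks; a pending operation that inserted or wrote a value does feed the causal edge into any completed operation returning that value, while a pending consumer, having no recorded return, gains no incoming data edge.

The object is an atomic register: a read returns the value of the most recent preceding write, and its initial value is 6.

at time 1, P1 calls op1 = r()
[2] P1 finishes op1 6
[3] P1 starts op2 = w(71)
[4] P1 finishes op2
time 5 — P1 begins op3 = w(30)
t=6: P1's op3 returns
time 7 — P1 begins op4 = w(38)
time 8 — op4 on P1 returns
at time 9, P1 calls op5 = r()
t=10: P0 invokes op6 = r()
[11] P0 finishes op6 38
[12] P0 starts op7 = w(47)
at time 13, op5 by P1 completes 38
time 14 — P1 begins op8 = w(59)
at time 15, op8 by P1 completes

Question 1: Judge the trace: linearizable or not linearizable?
witness order: op1, op2, op3, op4, op5, op6, op7, op8
after step 1 (op1 r() → 6): value 6
after step 2 (op2 w(71)): value 71
after step 3 (op3 w(30)): value 30
after step 4 (op4 w(38)): value 38
after step 5 (op5 r() → 38): value 38
after step 6 (op6 r() → 38): value 38
after step 7 (op7 w(47) (pending, included)): value 47
after step 8 (op8 w(59)): value 59

linearizable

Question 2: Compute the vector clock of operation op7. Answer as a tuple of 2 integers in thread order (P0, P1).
VC(op1, invoked at 1): no causal predecessors; +1 on P1 → (0, 1)
op2, invoked 3, takes VC(op1)=(0, 1) under max, adds 1 for P1 → (0, 2)
op3, invoked 5, takes VC(op2)=(0, 2) under max, adds 1 for P1 → (0, 3)
op4, invoked 7, takes VC(op3)=(0, 3) under max, adds 1 for P1 → (0, 4)
op5, invoked 9, takes VC(op4)=(0, 4) under max, adds 1 for P1 → (0, 5)
op6, invoked 10, takes VC(op4)=(0, 4) under max, adds 1 for P0 → (1, 4)
op8, invoked 14, takes VC(op5)=(0, 5) under max, adds 1 for P1 → (0, 6)
op7, invoked 12, takes VC(op6)=(1, 4) under max, adds 1 for P0 → (2, 4)
target: VC(op7) = (2, 4)

(2, 4)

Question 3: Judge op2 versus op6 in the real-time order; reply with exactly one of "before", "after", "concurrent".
op2 spans [3,4], op6 spans [10,11]
resp(op2)=4 < inv(op6)=10

before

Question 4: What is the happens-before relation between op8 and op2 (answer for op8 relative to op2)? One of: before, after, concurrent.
op8 spans [14,15], op2 spans [3,4]
resp(op2)=4 < inv(op8)=14

after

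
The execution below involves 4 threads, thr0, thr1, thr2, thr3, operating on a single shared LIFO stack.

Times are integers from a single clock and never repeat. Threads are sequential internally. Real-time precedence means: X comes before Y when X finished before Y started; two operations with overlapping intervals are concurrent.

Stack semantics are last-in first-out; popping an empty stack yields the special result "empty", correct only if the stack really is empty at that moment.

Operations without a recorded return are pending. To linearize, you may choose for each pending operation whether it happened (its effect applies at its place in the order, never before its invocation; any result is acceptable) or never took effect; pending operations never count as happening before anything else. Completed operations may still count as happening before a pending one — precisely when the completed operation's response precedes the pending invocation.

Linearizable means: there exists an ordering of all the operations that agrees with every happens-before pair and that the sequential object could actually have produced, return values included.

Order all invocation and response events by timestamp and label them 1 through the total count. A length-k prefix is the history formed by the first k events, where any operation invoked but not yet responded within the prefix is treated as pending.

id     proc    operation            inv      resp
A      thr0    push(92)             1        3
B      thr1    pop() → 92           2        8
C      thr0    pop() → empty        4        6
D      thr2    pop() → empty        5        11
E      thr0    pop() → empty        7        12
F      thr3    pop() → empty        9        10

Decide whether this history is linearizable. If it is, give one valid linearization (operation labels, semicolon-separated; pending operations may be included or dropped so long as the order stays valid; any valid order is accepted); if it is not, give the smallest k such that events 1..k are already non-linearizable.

linearizable — witness: A; B; C; D; E; F

step 1: A push(92) — stack <92>
step 2: B pop() → 92 — stack <>
step 3: C pop() → empty — stack <>
step 4: D pop() → empty — stack <>
step 5: E pop() → empty — stack <>
step 6: F pop() → empty — stack <>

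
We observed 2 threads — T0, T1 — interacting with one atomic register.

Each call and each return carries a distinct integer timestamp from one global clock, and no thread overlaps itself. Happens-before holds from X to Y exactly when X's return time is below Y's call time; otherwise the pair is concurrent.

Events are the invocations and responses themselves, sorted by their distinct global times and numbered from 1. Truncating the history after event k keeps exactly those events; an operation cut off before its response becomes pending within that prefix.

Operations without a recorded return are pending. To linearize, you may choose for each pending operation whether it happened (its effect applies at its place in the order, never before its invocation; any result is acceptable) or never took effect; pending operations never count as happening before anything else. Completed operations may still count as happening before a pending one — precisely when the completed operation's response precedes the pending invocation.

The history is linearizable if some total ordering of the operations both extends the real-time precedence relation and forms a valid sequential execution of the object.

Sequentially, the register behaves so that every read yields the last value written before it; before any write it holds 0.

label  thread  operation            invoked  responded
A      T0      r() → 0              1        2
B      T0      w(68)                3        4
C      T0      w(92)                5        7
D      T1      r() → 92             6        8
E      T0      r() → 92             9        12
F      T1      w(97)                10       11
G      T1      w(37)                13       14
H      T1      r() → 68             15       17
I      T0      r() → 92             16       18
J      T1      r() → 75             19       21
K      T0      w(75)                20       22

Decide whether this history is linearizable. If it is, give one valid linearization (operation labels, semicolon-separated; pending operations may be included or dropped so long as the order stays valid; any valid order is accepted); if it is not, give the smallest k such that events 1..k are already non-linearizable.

not linearizable — minimal violating prefix: 17 events

through event 16 a valid linearization exists; event 17 (H responding at time 17) ends that
4 orders of the 8 completed atomic register ops respect real time; none is legal
no completion choice of the 1 pending operation (I) rescues it — every subset was tried
take A, B, C, D, E, F, G, H (pending dropped): step 8 already fails, because H r() → 68 cannot occur there
take A, B, C, D, F, E, G, H (pending dropped): step 6 already fails, because E r() → 92 cannot occur there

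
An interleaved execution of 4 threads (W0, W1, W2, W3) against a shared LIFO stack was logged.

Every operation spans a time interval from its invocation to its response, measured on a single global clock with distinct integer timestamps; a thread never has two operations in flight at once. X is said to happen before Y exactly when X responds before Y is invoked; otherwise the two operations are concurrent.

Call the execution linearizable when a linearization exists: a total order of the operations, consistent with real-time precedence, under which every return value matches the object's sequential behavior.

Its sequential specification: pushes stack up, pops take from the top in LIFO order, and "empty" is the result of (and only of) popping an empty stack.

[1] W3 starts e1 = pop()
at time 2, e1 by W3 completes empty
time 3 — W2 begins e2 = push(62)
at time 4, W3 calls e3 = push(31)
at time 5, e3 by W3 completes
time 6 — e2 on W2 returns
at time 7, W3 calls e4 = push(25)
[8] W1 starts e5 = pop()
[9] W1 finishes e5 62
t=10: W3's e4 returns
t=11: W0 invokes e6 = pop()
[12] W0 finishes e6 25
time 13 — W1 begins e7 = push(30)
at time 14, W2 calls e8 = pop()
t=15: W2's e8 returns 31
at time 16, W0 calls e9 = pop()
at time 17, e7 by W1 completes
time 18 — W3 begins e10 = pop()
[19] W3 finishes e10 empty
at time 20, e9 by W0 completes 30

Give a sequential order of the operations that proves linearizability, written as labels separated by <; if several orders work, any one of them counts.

step 1: e1 pop() → empty — stack <>
step 2: e3 push(31) — stack <31>
step 3: e2 push(62) — stack <31,62>
step 4: e5 pop() → 62 — stack <31>
step 5: e4 push(25) — stack <31,25>
step 6: e6 pop() → 25 — stack <31>
step 7: e8 pop() → 31 — stack <>
step 8: e7 push(30) — stack <30>
step 9: e9 pop() → 30 — stack <>
step 10: e10 pop() → empty — stack <>

e1 < e3 < e2 < e5 < e4 < e6 < e8 < e7 < e9 < e10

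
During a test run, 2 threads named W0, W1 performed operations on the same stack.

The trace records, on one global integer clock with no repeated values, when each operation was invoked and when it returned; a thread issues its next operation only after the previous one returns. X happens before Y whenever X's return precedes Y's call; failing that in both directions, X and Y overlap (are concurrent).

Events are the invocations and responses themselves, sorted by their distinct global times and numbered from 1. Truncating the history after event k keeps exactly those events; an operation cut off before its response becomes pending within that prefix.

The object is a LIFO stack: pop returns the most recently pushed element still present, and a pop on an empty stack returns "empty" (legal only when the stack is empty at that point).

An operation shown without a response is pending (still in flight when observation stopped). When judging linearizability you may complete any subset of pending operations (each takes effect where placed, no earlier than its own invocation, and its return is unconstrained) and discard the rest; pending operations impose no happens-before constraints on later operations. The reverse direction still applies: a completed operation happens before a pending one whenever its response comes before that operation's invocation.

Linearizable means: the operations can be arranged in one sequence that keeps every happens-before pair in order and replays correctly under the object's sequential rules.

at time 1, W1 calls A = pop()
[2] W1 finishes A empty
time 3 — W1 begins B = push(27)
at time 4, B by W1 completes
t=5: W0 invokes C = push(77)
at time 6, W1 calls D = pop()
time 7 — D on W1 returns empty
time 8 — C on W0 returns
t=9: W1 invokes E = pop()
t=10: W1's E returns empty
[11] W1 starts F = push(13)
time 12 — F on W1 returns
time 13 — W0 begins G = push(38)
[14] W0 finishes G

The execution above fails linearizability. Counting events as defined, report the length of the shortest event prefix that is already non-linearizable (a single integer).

7

events 1..6 are linearizable, e.g. via A, B:
1. A pop() → empty, leaving stack <>
2. B push(27), leaving stack <27>
adding event 7 (D responds at 7) leaves no legal real-time order
no completion choice of the 1 pending operation (C) rescues it — every subset was tried
sample order A, B, D (pending dropped) stalls at step 3 — D pop() → empty has no legal effect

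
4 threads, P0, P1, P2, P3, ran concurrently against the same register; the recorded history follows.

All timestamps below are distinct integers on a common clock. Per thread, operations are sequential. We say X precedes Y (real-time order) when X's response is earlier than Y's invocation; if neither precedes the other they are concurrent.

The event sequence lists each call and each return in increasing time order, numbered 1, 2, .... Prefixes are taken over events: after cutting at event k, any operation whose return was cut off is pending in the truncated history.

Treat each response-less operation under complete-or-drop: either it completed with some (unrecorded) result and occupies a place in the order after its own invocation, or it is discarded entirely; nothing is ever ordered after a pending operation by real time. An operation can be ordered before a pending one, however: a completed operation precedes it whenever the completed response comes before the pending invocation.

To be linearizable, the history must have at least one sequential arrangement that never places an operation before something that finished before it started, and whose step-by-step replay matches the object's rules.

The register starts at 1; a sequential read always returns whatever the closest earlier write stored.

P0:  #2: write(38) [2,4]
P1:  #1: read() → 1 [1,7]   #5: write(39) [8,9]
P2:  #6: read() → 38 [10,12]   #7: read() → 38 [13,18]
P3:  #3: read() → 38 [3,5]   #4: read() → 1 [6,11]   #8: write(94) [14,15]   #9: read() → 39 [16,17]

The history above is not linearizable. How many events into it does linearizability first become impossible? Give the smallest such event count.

events 1..10 are linearizable; a witness order is #1, #2, #3, #4, #5:
1. #1 read() → 1, leaving value 1
2. #2 write(38), leaving value 38
3. #3 read() → 38, leaving value 38
4. #4 read() (pending, included), leaving value 38
5. #5 write(39), leaving value 39
at event 11 (#4's time-11 response) nothing linearizes any more
every completion of the 1 pending operation (#6) was checked; none linearizes
one such order, #1, #2, #3, #4, #5 (pending dropped), breaks at step 4 where #4 read() → 1 is illegal
one such order, #1, #2, #3, #5, #4 (pending dropped), breaks at step 5 where #4 read() → 1 is illegal

11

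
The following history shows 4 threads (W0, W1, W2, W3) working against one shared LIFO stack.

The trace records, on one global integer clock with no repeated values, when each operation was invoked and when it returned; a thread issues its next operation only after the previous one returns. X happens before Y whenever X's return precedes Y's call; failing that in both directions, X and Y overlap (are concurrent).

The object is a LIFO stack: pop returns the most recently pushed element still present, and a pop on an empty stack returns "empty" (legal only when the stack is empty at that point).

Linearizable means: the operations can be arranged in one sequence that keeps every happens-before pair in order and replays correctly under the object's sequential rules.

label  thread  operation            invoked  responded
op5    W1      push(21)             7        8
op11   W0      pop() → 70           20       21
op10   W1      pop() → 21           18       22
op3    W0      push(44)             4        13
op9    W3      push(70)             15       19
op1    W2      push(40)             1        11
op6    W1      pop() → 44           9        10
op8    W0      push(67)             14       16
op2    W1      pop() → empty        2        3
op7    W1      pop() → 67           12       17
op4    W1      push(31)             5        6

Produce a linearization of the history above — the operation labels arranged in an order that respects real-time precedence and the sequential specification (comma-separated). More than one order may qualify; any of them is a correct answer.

step 1: op2 pop() → empty — stack <>
step 2: op1 push(40) — stack <40>
step 3: op4 push(31) — stack <40,31>
step 4: op5 push(21) — stack <40,31,21>
step 5: op3 push(44) — stack <40,31,21,44>
step 6: op6 pop() → 44 — stack <40,31,21>
step 7: op8 push(67) — stack <40,31,21,67>
step 8: op7 pop() → 67 — stack <40,31,21>
step 9: op9 push(70) — stack <40,31,21,70>
step 10: op11 pop() → 70 — stack <40,31,21>
step 11: op10 pop() → 21 — stack <40,31>

op2, op1, op4, op5, op3, op6, op8, op7, op9, op11, op10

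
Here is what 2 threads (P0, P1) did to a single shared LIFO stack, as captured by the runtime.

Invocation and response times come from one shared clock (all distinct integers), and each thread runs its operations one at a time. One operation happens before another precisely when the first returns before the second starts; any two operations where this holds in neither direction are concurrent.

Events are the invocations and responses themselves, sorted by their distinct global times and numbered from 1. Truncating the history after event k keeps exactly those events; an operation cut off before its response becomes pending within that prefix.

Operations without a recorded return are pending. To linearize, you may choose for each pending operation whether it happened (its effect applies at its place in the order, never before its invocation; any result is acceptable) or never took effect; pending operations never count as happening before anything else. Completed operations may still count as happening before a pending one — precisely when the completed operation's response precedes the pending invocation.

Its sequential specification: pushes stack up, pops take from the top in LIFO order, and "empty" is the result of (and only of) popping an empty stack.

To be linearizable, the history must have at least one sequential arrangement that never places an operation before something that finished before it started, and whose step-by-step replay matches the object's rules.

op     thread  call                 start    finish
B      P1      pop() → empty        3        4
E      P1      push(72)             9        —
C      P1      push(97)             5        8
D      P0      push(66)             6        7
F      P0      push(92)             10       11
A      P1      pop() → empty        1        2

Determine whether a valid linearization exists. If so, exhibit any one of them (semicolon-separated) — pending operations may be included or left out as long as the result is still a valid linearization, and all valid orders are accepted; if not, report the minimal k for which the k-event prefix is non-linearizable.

1. A pop() → empty, leaving stack <>
2. B pop() → empty, leaving stack <>
3. C push(97), leaving stack <97>
4. D push(66), leaving stack <97,66>
5. E push(72) (pending, included), leaving stack <97,66,72>
6. F push(92), leaving stack <97,66,72,92>

linearizable — witness: A; B; C; D; E; F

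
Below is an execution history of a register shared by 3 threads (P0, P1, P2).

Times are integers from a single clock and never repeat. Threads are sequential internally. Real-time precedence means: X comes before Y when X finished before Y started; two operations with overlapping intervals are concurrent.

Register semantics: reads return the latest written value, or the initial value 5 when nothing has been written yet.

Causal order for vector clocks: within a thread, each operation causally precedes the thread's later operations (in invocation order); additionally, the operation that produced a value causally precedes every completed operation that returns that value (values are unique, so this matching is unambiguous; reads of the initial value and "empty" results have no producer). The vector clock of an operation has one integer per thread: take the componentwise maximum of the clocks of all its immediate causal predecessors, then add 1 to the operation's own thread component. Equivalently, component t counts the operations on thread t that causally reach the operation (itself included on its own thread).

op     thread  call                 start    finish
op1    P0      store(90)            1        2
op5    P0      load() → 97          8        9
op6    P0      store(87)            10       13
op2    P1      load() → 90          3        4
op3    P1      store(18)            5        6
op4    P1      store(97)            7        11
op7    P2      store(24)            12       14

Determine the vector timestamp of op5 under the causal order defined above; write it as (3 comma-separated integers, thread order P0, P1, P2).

(2, 3, 0)

no predecessors for op7 (invoked 12): P2 increments from zero → (0, 0, 1)
no predecessors for op1 (invoked 1): P0 increments from zero → (1, 0, 0)
VC(op2, invoked at 3): max of VC(op1)=(1, 0, 0), then +1 on thread P1 → (1, 1, 0)
VC(op3, invoked at 5): max of VC(op2)=(1, 1, 0), then +1 on thread P1 → (1, 2, 0)
VC(op4, invoked at 7): max of VC(op3)=(1, 2, 0), then +1 on thread P1 → (1, 3, 0)
VC(op5, invoked at 8): max of VC(op1)=(1, 0, 0), VC(op4)=(1, 3, 0), then +1 on thread P0 → (2, 3, 0)
VC(op6, invoked at 10): max of VC(op5)=(2, 3, 0), then +1 on thread P0 → (3, 3, 0)
target: VC(op5) = (2, 3, 0)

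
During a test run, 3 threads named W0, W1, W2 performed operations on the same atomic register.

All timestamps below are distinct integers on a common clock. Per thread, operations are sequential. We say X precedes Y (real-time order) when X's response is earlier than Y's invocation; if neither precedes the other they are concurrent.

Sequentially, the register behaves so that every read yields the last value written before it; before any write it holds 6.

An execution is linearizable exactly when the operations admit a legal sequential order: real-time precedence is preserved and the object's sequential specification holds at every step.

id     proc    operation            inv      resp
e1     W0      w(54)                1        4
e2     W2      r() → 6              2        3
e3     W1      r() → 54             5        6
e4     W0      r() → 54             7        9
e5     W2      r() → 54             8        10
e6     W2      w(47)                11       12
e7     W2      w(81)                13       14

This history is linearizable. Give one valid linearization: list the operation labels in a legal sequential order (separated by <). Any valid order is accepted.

e2 < e1 < e3 < e4 < e5 < e6 < e7

1. e2 r() → 6, leaving value 6
2. e1 w(54), leaving value 54
3. e3 r() → 54, leaving value 54
4. e4 r() → 54, leaving value 54
5. e5 r() → 54, leaving value 54
6. e6 w(47), leaving value 47
7. e7 w(81), leaving value 81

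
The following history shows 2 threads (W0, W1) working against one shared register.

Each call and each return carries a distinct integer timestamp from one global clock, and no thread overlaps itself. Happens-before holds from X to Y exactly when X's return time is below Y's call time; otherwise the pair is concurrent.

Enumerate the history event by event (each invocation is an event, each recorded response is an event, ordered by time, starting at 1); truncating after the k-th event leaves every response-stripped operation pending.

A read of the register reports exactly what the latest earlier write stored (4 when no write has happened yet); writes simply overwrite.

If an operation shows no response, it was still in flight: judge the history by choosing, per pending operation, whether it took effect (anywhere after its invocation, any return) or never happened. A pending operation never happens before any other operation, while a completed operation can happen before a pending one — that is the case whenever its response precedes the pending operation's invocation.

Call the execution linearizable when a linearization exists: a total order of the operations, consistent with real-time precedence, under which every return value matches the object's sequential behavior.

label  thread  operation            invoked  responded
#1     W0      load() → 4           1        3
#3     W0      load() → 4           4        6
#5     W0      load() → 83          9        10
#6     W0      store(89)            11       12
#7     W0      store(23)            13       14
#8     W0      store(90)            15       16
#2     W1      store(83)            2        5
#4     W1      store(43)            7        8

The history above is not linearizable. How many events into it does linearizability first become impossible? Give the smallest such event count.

events 1..9 are linearizable, e.g. via #1, #3, #2, #4:
step 1: #1 load() → 4 — value 4
step 2: #3 load() → 4 — value 4
step 3: #2 store(83) — value 83
step 4: #4 store(43) — value 43
adding event 10 (#5 responds at 10) leaves no legal real-time order
for example #1, #2, #3, #4, #5 fails at step 3: #3 load() → 4 is not legal there
for example #1, #3, #2, #4, #5 fails at step 5: #5 load() → 83 is not legal there

10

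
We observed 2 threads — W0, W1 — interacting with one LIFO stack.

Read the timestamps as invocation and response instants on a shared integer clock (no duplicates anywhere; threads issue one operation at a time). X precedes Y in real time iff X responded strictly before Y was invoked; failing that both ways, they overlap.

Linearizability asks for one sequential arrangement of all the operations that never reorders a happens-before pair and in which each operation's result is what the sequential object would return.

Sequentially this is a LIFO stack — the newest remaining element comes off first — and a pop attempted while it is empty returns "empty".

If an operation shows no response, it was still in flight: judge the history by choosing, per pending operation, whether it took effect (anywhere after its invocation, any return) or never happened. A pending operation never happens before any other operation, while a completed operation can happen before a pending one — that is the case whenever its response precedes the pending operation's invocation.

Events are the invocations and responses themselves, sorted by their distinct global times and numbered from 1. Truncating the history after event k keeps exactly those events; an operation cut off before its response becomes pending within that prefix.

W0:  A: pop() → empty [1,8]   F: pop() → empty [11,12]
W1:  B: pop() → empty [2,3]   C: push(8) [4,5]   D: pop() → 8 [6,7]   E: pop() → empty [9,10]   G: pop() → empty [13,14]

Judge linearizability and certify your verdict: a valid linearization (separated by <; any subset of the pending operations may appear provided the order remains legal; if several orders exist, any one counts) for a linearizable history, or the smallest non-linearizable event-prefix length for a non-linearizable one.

linearizable — witness: A < B < C < D < E < F < G

step 1: A pop() → empty — stack <>
step 2: B pop() → empty — stack <>
step 3: C push(8) — stack <8>
step 4: D pop() → 8 — stack <>
step 5: E pop() → empty — stack <>
step 6: F pop() → empty — stack <>
step 7: G pop() → empty — stack <>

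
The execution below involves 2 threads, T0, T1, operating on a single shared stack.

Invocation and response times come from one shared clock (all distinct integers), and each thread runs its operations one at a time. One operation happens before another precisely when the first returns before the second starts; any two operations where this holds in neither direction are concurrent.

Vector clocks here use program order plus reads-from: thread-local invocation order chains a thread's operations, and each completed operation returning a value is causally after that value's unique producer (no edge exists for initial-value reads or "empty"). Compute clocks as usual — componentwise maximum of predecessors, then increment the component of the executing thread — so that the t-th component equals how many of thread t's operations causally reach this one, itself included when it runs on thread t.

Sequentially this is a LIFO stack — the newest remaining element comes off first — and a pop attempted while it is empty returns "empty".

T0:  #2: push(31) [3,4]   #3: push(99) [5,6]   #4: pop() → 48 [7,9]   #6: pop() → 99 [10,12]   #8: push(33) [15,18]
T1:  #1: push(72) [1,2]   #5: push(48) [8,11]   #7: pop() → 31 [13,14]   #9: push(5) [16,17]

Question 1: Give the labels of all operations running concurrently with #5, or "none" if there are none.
overlap test against #5 [8,11]: concurrent iff the interval meets 8..11
#1 [1,2]: before
#2 [3,4]: before
#3 [5,6]: before
#4 [7,9]: concurrent
#6 [10,12]: concurrent
#7 [13,14]: after
#8 [15,18]: after
#9 [16,17]: after

#4, #6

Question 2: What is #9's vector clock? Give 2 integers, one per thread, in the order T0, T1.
#1 (invocation 1): nothing precedes it; T1's component alone gives (0, 1)
#2 (invocation 3): nothing precedes it; T0's component alone gives (1, 0)
invoked at 8, #5 merges VC(#1)=(0, 1) and bumps T1's slot → (0, 2)
invoked at 5, #3 merges VC(#2)=(1, 0) and bumps T0's slot → (2, 0)
invoked at 13, #7 merges VC(#2)=(1, 0), VC(#5)=(0, 2) and bumps T1's slot → (1, 3)
invoked at 16, #9 merges VC(#7)=(1, 3) and bumps T1's slot → (1, 4)
invoked at 7, #4 merges VC(#3)=(2, 0), VC(#5)=(0, 2) and bumps T0's slot → (3, 2)
invoked at 10, #6 merges VC(#3)=(2, 0), VC(#4)=(3, 2) and bumps T0's slot → (4, 2)
invoked at 15, #8 merges VC(#6)=(4, 2) and bumps T0's slot → (5, 2)
target: VC(#9) = (1, 4)

(1, 4)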